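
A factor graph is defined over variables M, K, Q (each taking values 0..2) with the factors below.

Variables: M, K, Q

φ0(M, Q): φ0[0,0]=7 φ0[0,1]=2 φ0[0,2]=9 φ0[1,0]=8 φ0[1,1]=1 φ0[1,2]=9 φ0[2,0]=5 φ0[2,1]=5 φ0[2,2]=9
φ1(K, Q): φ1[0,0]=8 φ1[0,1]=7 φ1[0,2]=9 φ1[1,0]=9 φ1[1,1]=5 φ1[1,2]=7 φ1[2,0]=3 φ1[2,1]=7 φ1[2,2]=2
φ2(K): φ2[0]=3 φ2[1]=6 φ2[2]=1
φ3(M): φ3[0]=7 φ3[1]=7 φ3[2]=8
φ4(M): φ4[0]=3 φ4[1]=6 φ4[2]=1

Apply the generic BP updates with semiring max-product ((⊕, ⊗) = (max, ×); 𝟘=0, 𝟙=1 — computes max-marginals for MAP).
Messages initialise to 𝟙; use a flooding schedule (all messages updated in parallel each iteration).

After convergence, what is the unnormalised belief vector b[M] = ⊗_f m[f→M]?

b[M] = [7938, 18144, 3024]

init: all messages = 𝟙 over 3 values
r1 m[φ0→M] = [9, 9, 9]
r1 m[φ0→Q] = [8, 5, 9]
r1 m[φ1→K] = [9, 9, 7]
r1 m[φ1→Q] = [9, 7, 9]
r1 m[φ2→K] = [3, 6, 1]
r1 m[φ3→M] = [7, 7, 8]
r1 m[φ4→M] = [3, 6, 1]
r1 m[M→φ0] = [1, 1, 1]
r1 m[M→φ3] = [1, 1, 1]
r1 m[M→φ4] = [1, 1, 1]
r1 m[K→φ1] = [1, 1, 1]
r1 m[K→φ2] = [1, 1, 1]
r1 m[Q→φ0] = [1, 1, 1]
r1 m[Q→φ1] = [1, 1, 1]
r2 m[φ0→M] = [9, 9, 9]
r2 m[φ0→Q] = [8, 5, 9]
r2 m[φ1→K] = [9, 9, 7]
r2 m[φ1→Q] = [9, 7, 9]
r2 m[φ2→K] = [3, 6, 1]
r2 m[φ3→M] = [7, 7, 8]
r2 m[φ4→M] = [3, 6, 1]
r2 m[M→φ0] = [21, 42, 8]
r2 m[M→φ3] = [27, 54, 9]
r2 m[M→φ4] = [63, 63, 72]
r2 m[K→φ1] = [3, 6, 1]
r2 m[K→φ2] = [9, 9, 7]
r2 m[Q→φ0] = [9, 7, 9]
r2 m[Q→φ1] = [8, 5, 9]
r3 m[φ0→M] = [81, 81, 81]
r3 m[φ0→Q] = [336, 42, 378]
r3 m[φ1→K] = [81, 72, 35]
r3 m[φ1→Q] = [54, 30, 42]
r3 m[φ2→K] = [3, 6, 1]
r3 m[φ3→M] = [7, 7, 8]
r3 m[φ4→M] = [3, 6, 1]
r3 m[M→φ0] = [21, 42, 8]
r3 m[M→φ3] = [27, 54, 9]
r3 m[M→φ4] = [63, 63, 72]
r3 m[K→φ1] = [3, 6, 1]
r3 m[K→φ2] = [9, 9, 7]
r3 m[Q→φ0] = [9, 7, 9]
r3 m[Q→φ1] = [8, 5, 9]
r4 m[φ0→M] = [81, 81, 81]
r4 m[φ0→Q] = [336, 42, 378]
r4 m[φ1→K] = [81, 72, 35]
r4 m[φ1→Q] = [54, 30, 42]
r4 m[φ2→K] = [3, 6, 1]
r4 m[φ3→M] = [7, 7, 8]
r4 m[φ4→M] = [3, 6, 1]
r4 m[M→φ0] = [21, 42, 8]
r4 m[M→φ3] = [243, 486, 81]
r4 m[M→φ4] = [567, 567, 648]
r4 m[K→φ1] = [3, 6, 1]
r4 m[K→φ2] = [81, 72, 35]
r4 m[Q→φ0] = [54, 30, 42]
r4 m[Q→φ1] = [336, 42, 378]
r5 m[φ0→M] = [378, 432, 378]
r5 m[φ0→Q] = [336, 42, 378]
r5 m[φ1→K] = [3402, 3024, 1008]
r5 m[φ1→Q] = [54, 30, 42]
r5 m[φ2→K] = [3, 6, 1]
r5 m[φ3→M] = [7, 7, 8]
r5 m[φ4→M] = [3, 6, 1]
r5 m[M→φ0] = [21, 42, 8]
r5 m[M→φ3] = [243, 486, 81]
r5 m[M→φ4] = [567, 567, 648]
r5 m[K→φ1] = [3, 6, 1]
r5 m[K→φ2] = [81, 72, 35]
r5 m[Q→φ0] = [54, 30, 42]
r5 m[Q→φ1] = [336, 42, 378]
r6 m[φ0→M] = [378, 432, 378]
r6 m[φ0→Q] = [336, 42, 378]
r6 m[φ1→K] = [3402, 3024, 1008]
r6 m[φ1→Q] = [54, 30, 42]
r6 m[φ2→K] = [3, 6, 1]
r6 m[φ3→M] = [7, 7, 8]
r6 m[φ4→M] = [3, 6, 1]
r6 m[M→φ0] = [21, 42, 8]
r6 m[M→φ3] = [1134, 2592, 378]
r6 m[M→φ4] = [2646, 3024, 3024]
r6 m[K→φ1] = [3, 6, 1]
r6 m[K→φ2] = [3402, 3024, 1008]
r6 m[Q→φ0] = [54, 30, 42]
r6 m[Q→φ1] = [336, 42, 378]
r7 m[φ0→M] = [378, 432, 378]
r7 m[φ0→Q] = [336, 42, 378]
r7 m[φ1→K] = [3402, 3024, 1008]
r7 m[φ1→Q] = [54, 30, 42]
r7 m[φ2→K] = [3, 6, 1]
r7 m[φ3→M] = [7, 7, 8]
r7 m[φ4→M] = [3, 6, 1]
r7 m[M→φ0] = [21, 42, 8]
r7 m[M→φ3] = [1134, 2592, 378]
r7 m[M→φ4] = [2646, 3024, 3024]
r7 m[K→φ1] = [3, 6, 1]
r7 m[K→φ2] = [3402, 3024, 1008]
r7 m[Q→φ0] = [54, 30, 42]
r7 m[Q→φ1] = [336, 42, 378]
fixed point reached at round 7
b[M] = ⊗ incoming = [7938, 18144, 3024]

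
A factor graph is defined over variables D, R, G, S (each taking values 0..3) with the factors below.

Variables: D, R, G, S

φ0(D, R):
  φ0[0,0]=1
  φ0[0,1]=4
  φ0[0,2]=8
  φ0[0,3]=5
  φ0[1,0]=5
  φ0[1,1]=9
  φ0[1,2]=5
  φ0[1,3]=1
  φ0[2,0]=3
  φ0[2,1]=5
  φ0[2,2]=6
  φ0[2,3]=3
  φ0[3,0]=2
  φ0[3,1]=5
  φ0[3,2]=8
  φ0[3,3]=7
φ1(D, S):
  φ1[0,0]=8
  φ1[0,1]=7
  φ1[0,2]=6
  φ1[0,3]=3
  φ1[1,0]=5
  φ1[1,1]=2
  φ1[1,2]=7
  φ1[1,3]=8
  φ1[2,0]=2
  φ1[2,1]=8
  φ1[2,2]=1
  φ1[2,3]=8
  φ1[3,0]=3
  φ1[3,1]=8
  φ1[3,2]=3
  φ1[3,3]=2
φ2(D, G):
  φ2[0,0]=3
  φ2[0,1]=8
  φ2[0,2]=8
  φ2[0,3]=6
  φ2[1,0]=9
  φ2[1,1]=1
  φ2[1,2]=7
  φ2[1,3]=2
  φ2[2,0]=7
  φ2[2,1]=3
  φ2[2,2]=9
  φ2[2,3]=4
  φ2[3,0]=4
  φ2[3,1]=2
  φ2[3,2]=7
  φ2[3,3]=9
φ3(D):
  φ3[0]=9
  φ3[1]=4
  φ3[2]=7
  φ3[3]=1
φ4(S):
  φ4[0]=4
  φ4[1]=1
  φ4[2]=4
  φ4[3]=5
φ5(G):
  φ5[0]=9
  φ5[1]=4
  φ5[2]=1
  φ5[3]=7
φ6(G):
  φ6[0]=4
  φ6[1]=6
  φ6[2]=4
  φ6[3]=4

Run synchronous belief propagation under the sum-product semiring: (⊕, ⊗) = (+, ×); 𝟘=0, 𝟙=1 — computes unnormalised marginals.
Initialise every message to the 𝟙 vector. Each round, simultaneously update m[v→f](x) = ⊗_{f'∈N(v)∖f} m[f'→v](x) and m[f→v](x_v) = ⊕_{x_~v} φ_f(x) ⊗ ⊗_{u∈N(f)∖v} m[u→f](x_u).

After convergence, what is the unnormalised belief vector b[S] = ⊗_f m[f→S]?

init: all messages = 𝟙 over 4 values
r1 m[φ0→D] = [18, 20, 17, 22]
r1 m[φ0→R] = [11, 23, 27, 16]
r1 m[φ1→D] = [24, 22, 19, 16]
r1 m[φ1→S] = [18, 25, 17, 21]
r1 m[φ2→D] = [25, 19, 23, 22]
r1 m[φ2→G] = [23, 14, 31, 21]
r1 m[φ3→D] = [9, 4, 7, 1]
r1 m[φ4→S] = [4, 1, 4, 5]
r1 m[φ5→G] = [9, 4, 1, 7]
r1 m[φ6→G] = [4, 6, 4, 4]
r1 m[D→φ0] = [1, 1, 1, 1]
r1 m[D→φ1] = [1, 1, 1, 1]
r1 m[D→φ2] = [1, 1, 1, 1]
r1 m[D→φ3] = [1, 1, 1, 1]
r1 m[R→φ0] = [1, 1, 1, 1]
r1 m[G→φ2] = [1, 1, 1, 1]
r1 m[G→φ5] = [1, 1, 1, 1]
r1 m[G→φ6] = [1, 1, 1, 1]
r1 m[S→φ1] = [1, 1, 1, 1]
r1 m[S→φ4] = [1, 1, 1, 1]
r2 m[φ0→D] = [18, 20, 17, 22]
r2 m[φ0→R] = [11, 23, 27, 16]
r2 m[φ1→D] = [24, 22, 19, 16]
r2 m[φ1→S] = [18, 25, 17, 21]
r2 m[φ2→D] = [25, 19, 23, 22]
r2 m[φ2→G] = [23, 14, 31, 21]
r2 m[φ3→D] = [9, 4, 7, 1]
r2 m[φ4→S] = [4, 1, 4, 5]
r2 m[φ5→G] = [9, 4, 1, 7]
r2 m[φ6→G] = [4, 6, 4, 4]
r2 m[D→φ0] = [5400, 1672, 3059, 352]
r2 m[D→φ1] = [4050, 1520, 2737, 484]
r2 m[D→φ2] = [3888, 1760, 2261, 352]
r2 m[D→φ3] = [10800, 8360, 7429, 7744]
r2 m[R→φ0] = [1, 1, 1, 1]
r2 m[G→φ2] = [36, 24, 4, 28]
r2 m[G→φ5] = [92, 84, 124, 84]
r2 m[G→φ6] = [207, 56, 31, 147]
r2 m[S→φ1] = [4, 1, 4, 5]
r2 m[S→φ4] = [18, 25, 17, 21]
r3 m[φ0→D] = [18, 20, 17, 22]
r3 m[φ0→R] = [23641, 53703, 72730, 40313]
r3 m[φ1→D] = [78, 90, 60, 42]
r3 m[φ1→S] = [46926, 57158, 39129, 47174]
r3 m[φ2→D] = [500, 432, 472, 472]
r3 m[φ2→G] = [44739, 40351, 66237, 39060]
r3 m[φ3→D] = [9, 4, 7, 1]
r3 m[φ4→S] = [4, 1, 4, 5]
r3 m[φ5→G] = [9, 4, 1, 7]
r3 m[φ6→G] = [4, 6, 4, 4]
r3 m[D→φ0] = [5400, 1672, 3059, 352]
r3 m[D→φ1] = [4050, 1520, 2737, 484]
r3 m[D→φ2] = [3888, 1760, 2261, 352]
r3 m[D→φ3] = [10800, 8360, 7429, 7744]
r3 m[R→φ0] = [1, 1, 1, 1]
r3 m[G→φ2] = [36, 24, 4, 28]
r3 m[G→φ5] = [92, 84, 124, 84]
r3 m[G→φ6] = [207, 56, 31, 147]
r3 m[S→φ1] = [4, 1, 4, 5]
r3 m[S→φ4] = [18, 25, 17, 21]
r4 m[φ0→D] = [18, 20, 17, 22]
r4 m[φ0→R] = [23641, 53703, 72730, 40313]
r4 m[φ1→D] = [78, 90, 60, 42]
r4 m[φ1→S] = [46926, 57158, 39129, 47174]
r4 m[φ2→D] = [500, 432, 472, 472]
r4 m[φ2→G] = [44739, 40351, 66237, 39060]
r4 m[φ3→D] = [9, 4, 7, 1]
r4 m[φ4→S] = [4, 1, 4, 5]
r4 m[φ5→G] = [9, 4, 1, 7]
r4 m[φ6→G] = [4, 6, 4, 4]
r4 m[D→φ0] = [351000, 155520, 198240, 19824]
r4 m[D→φ1] = [81000, 34560, 56168, 10384]
r4 m[D→φ2] = [12636, 7200, 7140, 924]
r4 m[D→φ3] = [702000, 777600, 481440, 436128]
r4 m[R→φ0] = [1, 1, 1, 1]
r4 m[G→φ2] = [36, 24, 4, 28]
r4 m[G→φ5] = [178956, 242106, 264948, 156240]
r4 m[G→φ6] = [402651, 161404, 66237, 273420]
r4 m[S→φ1] = [4, 1, 4, 5]
r4 m[S→φ4] = [46926, 57158, 39129, 47174]
r5 m[φ0→D] = [18, 20, 17, 22]
r5 m[φ0→R] = [1762968, 3894000, 4933632, 2644008]
r5 m[φ1→D] = [78, 90, 60, 42]
r5 m[φ1→S] = [964288, 1168536, 815240, 989592]
r5 m[φ2→D] = [500, 432, 472, 472]
r5 m[φ2→G] = [156384, 131556, 222216, 127092]
r5 m[φ3→D] = [9, 4, 7, 1]
r5 m[φ4→S] = [4, 1, 4, 5]
r5 m[φ5→G] = [9, 4, 1, 7]
r5 m[φ6→G] = [4, 6, 4, 4]
r5 m[D→φ0] = [351000, 155520, 198240, 19824]
r5 m[D→φ1] = [81000, 34560, 56168, 10384]
r5 m[D→φ2] = [12636, 7200, 7140, 924]
r5 m[D→φ3] = [702000, 777600, 481440, 436128]
r5 m[R→φ0] = [1, 1, 1, 1]
r5 m[G→φ2] = [36, 24, 4, 28]
r5 m[G→φ5] = [178956, 242106, 264948, 156240]
r5 m[G→φ6] = [402651, 161404, 66237, 273420]
r5 m[S→φ1] = [4, 1, 4, 5]
r5 m[S→φ4] = [46926, 57158, 39129, 47174]
r6 m[φ0→D] = [18, 20, 17, 22]
r6 m[φ0→R] = [1762968, 3894000, 4933632, 2644008]
r6 m[φ1→D] = [78, 90, 60, 42]
r6 m[φ1→S] = [964288, 1168536, 815240, 989592]
r6 m[φ2→D] = [500, 432, 472, 472]
r6 m[φ2→G] = [156384, 131556, 222216, 127092]
r6 m[φ3→D] = [9, 4, 7, 1]
r6 m[φ4→S] = [4, 1, 4, 5]
r6 m[φ5→G] = [9, 4, 1, 7]
r6 m[φ6→G] = [4, 6, 4, 4]
r6 m[D→φ0] = [351000, 155520, 198240, 19824]
r6 m[D→φ1] = [81000, 34560, 56168, 10384]
r6 m[D→φ2] = [12636, 7200, 7140, 924]
r6 m[D→φ3] = [702000, 777600, 481440, 436128]
r6 m[R→φ0] = [1, 1, 1, 1]
r6 m[G→φ2] = [36, 24, 4, 28]
r6 m[G→φ5] = [625536, 789336, 888864, 508368]
r6 m[G→φ6] = [1407456, 526224, 222216, 889644]
r6 m[S→φ1] = [4, 1, 4, 5]
r6 m[S→φ4] = [964288, 1168536, 815240, 989592]
r7 m[φ0→D] = [18, 20, 17, 22]
r7 m[φ0→R] = [1762968, 3894000, 4933632, 2644008]
r7 m[φ1→D] = [78, 90, 60, 42]
r7 m[φ1→S] = [964288, 1168536, 815240, 989592]
r7 m[φ2→D] = [500, 432, 472, 472]
r7 m[φ2→G] = [156384, 131556, 222216, 127092]
r7 m[φ3→D] = [9, 4, 7, 1]
r7 m[φ4→S] = [4, 1, 4, 5]
r7 m[φ5→G] = [9, 4, 1, 7]
r7 m[φ6→G] = [4, 6, 4, 4]
r7 m[D→φ0] = [351000, 155520, 198240, 19824]
r7 m[D→φ1] = [81000, 34560, 56168, 10384]
r7 m[D→φ2] = [12636, 7200, 7140, 924]
r7 m[D→φ3] = [702000, 777600, 481440, 436128]
r7 m[R→φ0] = [1, 1, 1, 1]
r7 m[G→φ2] = [36, 24, 4, 28]
r7 m[G→φ5] = [625536, 789336, 888864, 508368]
r7 m[G→φ6] = [1407456, 526224, 222216, 889644]
r7 m[S→φ1] = [4, 1, 4, 5]
r7 m[S→φ4] = [964288, 1168536, 815240, 989592]
fixed point reached at round 7
b[S] = ⊗ incoming = [3857152, 1168536, 3260960, 4947960]

b[S] = [3857152, 1168536, 3260960, 4947960]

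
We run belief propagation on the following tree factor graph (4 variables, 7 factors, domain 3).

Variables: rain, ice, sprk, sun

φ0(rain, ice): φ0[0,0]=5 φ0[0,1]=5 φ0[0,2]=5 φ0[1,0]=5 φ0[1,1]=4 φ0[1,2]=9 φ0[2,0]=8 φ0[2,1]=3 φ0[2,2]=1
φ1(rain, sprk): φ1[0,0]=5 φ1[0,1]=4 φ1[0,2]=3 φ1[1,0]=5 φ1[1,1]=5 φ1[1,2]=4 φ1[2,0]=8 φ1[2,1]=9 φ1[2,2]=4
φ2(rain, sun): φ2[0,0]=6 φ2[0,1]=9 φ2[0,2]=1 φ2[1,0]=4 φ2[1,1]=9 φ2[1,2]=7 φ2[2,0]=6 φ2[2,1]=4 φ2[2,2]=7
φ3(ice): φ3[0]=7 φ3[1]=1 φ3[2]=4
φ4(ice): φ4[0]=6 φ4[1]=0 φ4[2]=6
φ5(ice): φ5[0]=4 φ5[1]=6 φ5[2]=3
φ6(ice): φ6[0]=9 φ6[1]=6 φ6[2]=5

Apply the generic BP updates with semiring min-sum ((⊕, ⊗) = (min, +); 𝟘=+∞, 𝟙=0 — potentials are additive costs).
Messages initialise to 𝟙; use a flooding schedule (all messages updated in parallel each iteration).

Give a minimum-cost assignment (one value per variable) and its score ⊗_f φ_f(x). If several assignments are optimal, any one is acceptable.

assignment: (rain=0, ice=1, sprk=2, sun=2); score = 22

init: all messages = 𝟙 over 3 values
r1 m[φ0→rain] = [5, 4, 1]
r1 m[φ0→ice] = [5, 3, 1]
r1 m[φ1→rain] = [3, 4, 4]
r1 m[φ1→sprk] = [5, 4, 3]
r1 m[φ2→rain] = [1, 4, 4]
r1 m[φ2→sun] = [4, 4, 1]
r1 m[φ3→ice] = [7, 1, 4]
r1 m[φ4→ice] = [6, 0, 6]
r1 m[φ5→ice] = [4, 6, 3]
r1 m[φ6→ice] = [9, 6, 5]
r1 m[rain→φ0] = [0, 0, 0]
r1 m[rain→φ1] = [0, 0, 0]
r1 m[rain→φ2] = [0, 0, 0]
r1 m[ice→φ0] = [0, 0, 0]
r1 m[ice→φ3] = [0, 0, 0]
r1 m[ice→φ4] = [0, 0, 0]
r1 m[ice→φ5] = [0, 0, 0]
r1 m[ice→φ6] = [0, 0, 0]
r1 m[sprk→φ1] = [0, 0, 0]
r1 m[sun→φ2] = [0, 0, 0]
r2 m[φ0→rain] = [5, 4, 1]
r2 m[φ0→ice] = [5, 3, 1]
r2 m[φ1→rain] = [3, 4, 4]
r2 m[φ1→sprk] = [5, 4, 3]
r2 m[φ2→rain] = [1, 4, 4]
r2 m[φ2→sun] = [4, 4, 1]
r2 m[φ3→ice] = [7, 1, 4]
r2 m[φ4→ice] = [6, 0, 6]
r2 m[φ5→ice] = [4, 6, 3]
r2 m[φ6→ice] = [9, 6, 5]
r2 m[rain→φ0] = [4, 8, 8]
r2 m[rain→φ1] = [6, 8, 5]
r2 m[rain→φ2] = [8, 8, 5]
r2 m[ice→φ0] = [26, 13, 18]
r2 m[ice→φ3] = [24, 15, 15]
r2 m[ice→φ4] = [25, 16, 13]
r2 m[ice→φ5] = [27, 10, 16]
r2 m[ice→φ6] = [22, 10, 14]
r2 m[sprk→φ1] = [0, 0, 0]
r2 m[sun→φ2] = [0, 0, 0]
r3 m[φ0→rain] = [18, 17, 16]
r3 m[φ0→ice] = [9, 9, 9]
r3 m[φ1→rain] = [3, 4, 4]
r3 m[φ1→sprk] = [11, 10, 9]
r3 m[φ2→rain] = [1, 4, 4]
r3 m[φ2→sun] = [11, 9, 9]
r3 m[φ3→ice] = [7, 1, 4]
r3 m[φ4→ice] = [6, 0, 6]
r3 m[φ5→ice] = [4, 6, 3]
r3 m[φ6→ice] = [9, 6, 5]
r3 m[rain→φ0] = [4, 8, 8]
r3 m[rain→φ1] = [6, 8, 5]
r3 m[rain→φ2] = [8, 8, 5]
r3 m[ice→φ0] = [26, 13, 18]
r3 m[ice→φ3] = [24, 15, 15]
r3 m[ice→φ4] = [25, 16, 13]
r3 m[ice→φ5] = [27, 10, 16]
r3 m[ice→φ6] = [22, 10, 14]
r3 m[sprk→φ1] = [0, 0, 0]
r3 m[sun→φ2] = [0, 0, 0]
r4 m[φ0→rain] = [18, 17, 16]
r4 m[φ0→ice] = [9, 9, 9]
r4 m[φ1→rain] = [3, 4, 4]
r4 m[φ1→sprk] = [11, 10, 9]
r4 m[φ2→rain] = [1, 4, 4]
r4 m[φ2→sun] = [11, 9, 9]
r4 m[φ3→ice] = [7, 1, 4]
r4 m[φ4→ice] = [6, 0, 6]
r4 m[φ5→ice] = [4, 6, 3]
r4 m[φ6→ice] = [9, 6, 5]
r4 m[rain→φ0] = [4, 8, 8]
r4 m[rain→φ1] = [19, 21, 20]
r4 m[rain→φ2] = [21, 21, 20]
r4 m[ice→φ0] = [26, 13, 18]
r4 m[ice→φ3] = [28, 21, 23]
r4 m[ice→φ4] = [29, 22, 21]
r4 m[ice→φ5] = [31, 16, 24]
r4 m[ice→φ6] = [26, 16, 22]
r4 m[sprk→φ1] = [0, 0, 0]
r4 m[sun→φ2] = [0, 0, 0]
r5 m[φ0→rain] = [18, 17, 16]
r5 m[φ0→ice] = [9, 9, 9]
r5 m[φ1→rain] = [3, 4, 4]
r5 m[φ1→sprk] = [24, 23, 22]
r5 m[φ2→rain] = [1, 4, 4]
r5 m[φ2→sun] = [25, 24, 22]
r5 m[φ3→ice] = [7, 1, 4]
r5 m[φ4→ice] = [6, 0, 6]
r5 m[φ5→ice] = [4, 6, 3]
r5 m[φ6→ice] = [9, 6, 5]
r5 m[rain→φ0] = [4, 8, 8]
r5 m[rain→φ1] = [19, 21, 20]
r5 m[rain→φ2] = [21, 21, 20]
r5 m[ice→φ0] = [26, 13, 18]
r5 m[ice→φ3] = [28, 21, 23]
r5 m[ice→φ4] = [29, 22, 21]
r5 m[ice→φ5] = [31, 16, 24]
r5 m[ice→φ6] = [26, 16, 22]
r5 m[sprk→φ1] = [0, 0, 0]
r5 m[sun→φ2] = [0, 0, 0]
r6 m[φ0→rain] = [18, 17, 16]
r6 m[φ0→ice] = [9, 9, 9]
r6 m[φ1→rain] = [3, 4, 4]
r6 m[φ1→sprk] = [24, 23, 22]
r6 m[φ2→rain] = [1, 4, 4]
r6 m[φ2→sun] = [25, 24, 22]
r6 m[φ3→ice] = [7, 1, 4]
r6 m[φ4→ice] = [6, 0, 6]
r6 m[φ5→ice] = [4, 6, 3]
r6 m[φ6→ice] = [9, 6, 5]
r6 m[rain→φ0] = [4, 8, 8]
r6 m[rain→φ1] = [19, 21, 20]
r6 m[rain→φ2] = [21, 21, 20]
r6 m[ice→φ0] = [26, 13, 18]
r6 m[ice→φ3] = [28, 21, 23]
r6 m[ice→φ4] = [29, 22, 21]
r6 m[ice→φ5] = [31, 16, 24]
r6 m[ice→φ6] = [26, 16, 22]
r6 m[sprk→φ1] = [0, 0, 0]
r6 m[sun→φ2] = [0, 0, 0]
fixed point reached at round 6
traceback from rain: (rain=0, ice=1, sprk=2, sun=2), score=22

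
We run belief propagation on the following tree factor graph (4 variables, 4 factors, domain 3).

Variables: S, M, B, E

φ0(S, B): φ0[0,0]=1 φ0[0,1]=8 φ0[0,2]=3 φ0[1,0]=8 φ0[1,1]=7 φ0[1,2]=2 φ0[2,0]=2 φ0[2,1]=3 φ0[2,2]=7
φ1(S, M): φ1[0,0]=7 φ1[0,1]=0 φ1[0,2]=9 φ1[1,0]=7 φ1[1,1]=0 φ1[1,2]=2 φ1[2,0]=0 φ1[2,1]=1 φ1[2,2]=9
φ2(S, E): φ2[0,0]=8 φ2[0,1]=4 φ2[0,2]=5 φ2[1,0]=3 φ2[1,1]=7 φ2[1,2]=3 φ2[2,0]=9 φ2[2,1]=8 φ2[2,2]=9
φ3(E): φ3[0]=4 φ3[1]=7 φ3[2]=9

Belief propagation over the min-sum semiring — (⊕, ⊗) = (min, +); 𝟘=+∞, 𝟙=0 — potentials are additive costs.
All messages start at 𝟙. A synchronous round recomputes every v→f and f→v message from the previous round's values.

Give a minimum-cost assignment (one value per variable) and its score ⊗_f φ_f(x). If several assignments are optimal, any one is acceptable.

init: all messages = 𝟙 over 3 values
r1 m[φ0→S] = [1, 2, 2]
r1 m[φ0→B] = [1, 3, 2]
r1 m[φ1→S] = [0, 0, 0]
r1 m[φ1→M] = [0, 0, 2]
r1 m[φ2→S] = [4, 3, 8]
r1 m[φ2→E] = [3, 4, 3]
r1 m[φ3→E] = [4, 7, 9]
r1 m[S→φ0] = [0, 0, 0]
r1 m[S→φ1] = [0, 0, 0]
r1 m[S→φ2] = [0, 0, 0]
r1 m[M→φ1] = [0, 0, 0]
r1 m[B→φ0] = [0, 0, 0]
r1 m[E→φ2] = [0, 0, 0]
r1 m[E→φ3] = [0, 0, 0]
r2 m[φ0→S] = [1, 2, 2]
r2 m[φ0→B] = [1, 3, 2]
r2 m[φ1→S] = [0, 0, 0]
r2 m[φ1→M] = [0, 0, 2]
r2 m[φ2→S] = [4, 3, 8]
r2 m[φ2→E] = [3, 4, 3]
r2 m[φ3→E] = [4, 7, 9]
r2 m[S→φ0] = [4, 3, 8]
r2 m[S→φ1] = [5, 5, 10]
r2 m[S→φ2] = [1, 2, 2]
r2 m[M→φ1] = [0, 0, 0]
r2 m[B→φ0] = [0, 0, 0]
r2 m[E→φ2] = [4, 7, 9]
r2 m[E→φ3] = [3, 4, 3]
r3 m[φ0→S] = [1, 2, 2]
r3 m[φ0→B] = [5, 10, 5]
r3 m[φ1→S] = [0, 0, 0]
r3 m[φ1→M] = [10, 5, 7]
r3 m[φ2→S] = [11, 7, 13]
r3 m[φ2→E] = [5, 5, 5]
r3 m[φ3→E] = [4, 7, 9]
r3 m[S→φ0] = [4, 3, 8]
r3 m[S→φ1] = [5, 5, 10]
r3 m[S→φ2] = [1, 2, 2]
r3 m[M→φ1] = [0, 0, 0]
r3 m[B→φ0] = [0, 0, 0]
r3 m[E→φ2] = [4, 7, 9]
r3 m[E→φ3] = [3, 4, 3]
r4 m[φ0→S] = [1, 2, 2]
r4 m[φ0→B] = [5, 10, 5]
r4 m[φ1→S] = [0, 0, 0]
r4 m[φ1→M] = [10, 5, 7]
r4 m[φ2→S] = [11, 7, 13]
r4 m[φ2→E] = [5, 5, 5]
r4 m[φ3→E] = [4, 7, 9]
r4 m[S→φ0] = [11, 7, 13]
r4 m[S→φ1] = [12, 9, 15]
r4 m[S→φ2] = [1, 2, 2]
r4 m[M→φ1] = [0, 0, 0]
r4 m[B→φ0] = [0, 0, 0]
r4 m[E→φ2] = [4, 7, 9]
r4 m[E→φ3] = [5, 5, 5]
r5 m[φ0→S] = [1, 2, 2]
r5 m[φ0→B] = [12, 14, 9]
r5 m[φ1→S] = [0, 0, 0]
r5 m[φ1→M] = [15, 9, 11]
r5 m[φ2→S] = [11, 7, 13]
r5 m[φ2→E] = [5, 5, 5]
r5 m[φ3→E] = [4, 7, 9]
r5 m[S→φ0] = [11, 7, 13]
r5 m[S→φ1] = [12, 9, 15]
r5 m[S→φ2] = [1, 2, 2]
r5 m[M→φ1] = [0, 0, 0]
r5 m[B→φ0] = [0, 0, 0]
r5 m[E→φ2] = [4, 7, 9]
r5 m[E→φ3] = [5, 5, 5]
r6 m[φ0→S] = [1, 2, 2]
r6 m[φ0→B] = [12, 14, 9]
r6 m[φ1→S] = [0, 0, 0]
r6 m[φ1→M] = [15, 9, 11]
r6 m[φ2→S] = [11, 7, 13]
r6 m[φ2→E] = [5, 5, 5]
r6 m[φ3→E] = [4, 7, 9]
r6 m[S→φ0] = [11, 7, 13]
r6 m[S→φ1] = [12, 9, 15]
r6 m[S→φ2] = [1, 2, 2]
r6 m[M→φ1] = [0, 0, 0]
r6 m[B→φ0] = [0, 0, 0]
r6 m[E→φ2] = [4, 7, 9]
r6 m[E→φ3] = [5, 5, 5]
fixed point reached at round 6
traceback from S: (S=1, M=1, B=2, E=0), score=9

assignment: (S=1, M=1, B=2, E=0); score = 9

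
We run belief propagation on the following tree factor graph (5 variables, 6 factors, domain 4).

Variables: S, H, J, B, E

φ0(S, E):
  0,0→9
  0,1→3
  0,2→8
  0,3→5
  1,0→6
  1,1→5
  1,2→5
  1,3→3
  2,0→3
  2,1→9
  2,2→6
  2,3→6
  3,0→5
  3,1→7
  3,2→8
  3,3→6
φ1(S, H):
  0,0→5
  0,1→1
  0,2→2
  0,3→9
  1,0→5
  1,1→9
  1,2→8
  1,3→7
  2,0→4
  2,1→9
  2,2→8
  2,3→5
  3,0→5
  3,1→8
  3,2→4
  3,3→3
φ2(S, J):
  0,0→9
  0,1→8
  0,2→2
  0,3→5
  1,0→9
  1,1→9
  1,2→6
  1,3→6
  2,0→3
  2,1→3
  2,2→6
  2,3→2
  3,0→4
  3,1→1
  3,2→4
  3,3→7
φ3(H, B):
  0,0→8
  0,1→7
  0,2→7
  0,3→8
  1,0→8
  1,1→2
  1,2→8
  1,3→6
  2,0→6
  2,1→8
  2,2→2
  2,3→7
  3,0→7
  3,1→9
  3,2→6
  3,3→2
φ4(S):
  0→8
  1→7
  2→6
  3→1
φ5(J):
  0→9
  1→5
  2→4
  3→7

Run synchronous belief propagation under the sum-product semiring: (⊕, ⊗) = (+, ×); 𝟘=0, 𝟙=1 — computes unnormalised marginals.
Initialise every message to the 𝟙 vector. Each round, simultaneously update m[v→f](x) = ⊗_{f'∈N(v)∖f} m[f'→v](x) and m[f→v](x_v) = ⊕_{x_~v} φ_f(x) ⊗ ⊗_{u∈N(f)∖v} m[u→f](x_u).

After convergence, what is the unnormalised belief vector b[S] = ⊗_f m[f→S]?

b[S] = [14300800, 18334848, 7372800, 1394536]

init: all messages = 𝟙 over 4 values
r1 m[φ0→S] = [25, 19, 24, 26]
r1 m[φ0→E] = [23, 24, 27, 20]
r1 m[φ1→S] = [17, 29, 26, 20]
r1 m[φ1→H] = [19, 27, 22, 24]
r1 m[φ2→S] = [24, 30, 14, 16]
r1 m[φ2→J] = [25, 21, 18, 20]
r1 m[φ3→H] = [30, 24, 23, 24]
r1 m[φ3→B] = [29, 26, 23, 23]
r1 m[φ4→S] = [8, 7, 6, 1]
r1 m[φ5→J] = [9, 5, 4, 7]
r1 m[S→φ0] = [1, 1, 1, 1]
r1 m[S→φ1] = [1, 1, 1, 1]
r1 m[S→φ2] = [1, 1, 1, 1]
r1 m[S→φ4] = [1, 1, 1, 1]
r1 m[H→φ1] = [1, 1, 1, 1]
r1 m[H→φ3] = [1, 1, 1, 1]
r1 m[J→φ2] = [1, 1, 1, 1]
r1 m[J→φ5] = [1, 1, 1, 1]
r1 m[B→φ3] = [1, 1, 1, 1]
r1 m[E→φ0] = [1, 1, 1, 1]
r2 m[φ0→S] = [25, 19, 24, 26]
r2 m[φ0→E] = [23, 24, 27, 20]
r2 m[φ1→S] = [17, 29, 26, 20]
r2 m[φ1→H] = [19, 27, 22, 24]
r2 m[φ2→S] = [24, 30, 14, 16]
r2 m[φ2→J] = [25, 21, 18, 20]
r2 m[φ3→H] = [30, 24, 23, 24]
r2 m[φ3→B] = [29, 26, 23, 23]
r2 m[φ4→S] = [8, 7, 6, 1]
r2 m[φ5→J] = [9, 5, 4, 7]
r2 m[S→φ0] = [3264, 6090, 2184, 320]
r2 m[S→φ1] = [4800, 3990, 2016, 416]
r2 m[S→φ2] = [3400, 3857, 3744, 520]
r2 m[S→φ4] = [10200, 16530, 8736, 8320]
r2 m[H→φ1] = [30, 24, 23, 24]
r2 m[H→φ3] = [19, 27, 22, 24]
r2 m[J→φ2] = [9, 5, 4, 7]
r2 m[J→φ5] = [25, 21, 18, 20]
r2 m[B→φ3] = [1, 1, 1, 1]
r2 m[E→φ0] = [1, 1, 1, 1]
r3 m[φ0→S] = [25, 19, 24, 26]
r3 m[φ0→E] = [74068, 62138, 72226, 49614]
r3 m[φ1→S] = [436, 718, 640, 506]
r3 m[φ1→H] = [54094, 62182, 59312, 82458]
r3 m[φ2→S] = [164, 192, 80, 106]
r3 m[φ2→J] = [78625, 73665, 54486, 51270]
r3 m[φ3→H] = [30, 24, 23, 24]
r3 m[φ3→B] = [668, 579, 537, 516]
r3 m[φ4→S] = [8, 7, 6, 1]
r3 m[φ5→J] = [9, 5, 4, 7]
r3 m[S→φ0] = [3264, 6090, 2184, 320]
r3 m[S→φ1] = [4800, 3990, 2016, 416]
r3 m[S→φ2] = [3400, 3857, 3744, 520]
r3 m[S→φ4] = [10200, 16530, 8736, 8320]
r3 m[H→φ1] = [30, 24, 23, 24]
r3 m[H→φ3] = [19, 27, 22, 24]
r3 m[J→φ2] = [9, 5, 4, 7]
r3 m[J→φ5] = [25, 21, 18, 20]
r3 m[B→φ3] = [1, 1, 1, 1]
r3 m[E→φ0] = [1, 1, 1, 1]
r4 m[φ0→S] = [25, 19, 24, 26]
r4 m[φ0→E] = [74068, 62138, 72226, 49614]
r4 m[φ1→S] = [436, 718, 640, 506]
r4 m[φ1→H] = [54094, 62182, 59312, 82458]
r4 m[φ2→S] = [164, 192, 80, 106]
r4 m[φ2→J] = [78625, 73665, 54486, 51270]
r4 m[φ3→H] = [30, 24, 23, 24]
r4 m[φ3→B] = [668, 579, 537, 516]
r4 m[φ4→S] = [8, 7, 6, 1]
r4 m[φ5→J] = [9, 5, 4, 7]
r4 m[S→φ0] = [572032, 964992, 307200, 53636]
r4 m[S→φ1] = [32800, 25536, 11520, 2756]
r4 m[S→φ2] = [87200, 95494, 92160, 13156]
r4 m[S→φ4] = [1787600, 2619264, 1228800, 1394536]
r4 m[H→φ1] = [30, 24, 23, 24]
r4 m[H→φ3] = [54094, 62182, 59312, 82458]
r4 m[J→φ2] = [9, 5, 4, 7]
r4 m[J→φ5] = [78625, 73665, 54486, 51270]
r4 m[B→φ3] = [1, 1, 1, 1]
r4 m[E→φ0] = [1, 1, 1, 1]
r5 m[φ0→S] = [25, 19, 24, 26]
r5 m[φ0→E] = [12128020, 9681308, 11673504, 7920152]
r5 m[φ1→S] = [436, 718, 640, 506]
r5 m[φ1→H] = [351540, 388352, 373072, 539820]
r5 m[φ2→S] = [164, 192, 80, 106]
r5 m[φ2→J] = [1973350, 1846682, 1352948, 1285376]
r5 m[φ3→H] = [30, 24, 23, 24]
r5 m[φ3→B] = [1863286, 1719640, 1489486, 1385944]
r5 m[φ4→S] = [8, 7, 6, 1]
r5 m[φ5→J] = [9, 5, 4, 7]
r5 m[S→φ0] = [572032, 964992, 307200, 53636]
r5 m[S→φ1] = [32800, 25536, 11520, 2756]
r5 m[S→φ2] = [87200, 95494, 92160, 13156]
r5 m[S→φ4] = [1787600, 2619264, 1228800, 1394536]
r5 m[H→φ1] = [30, 24, 23, 24]
r5 m[H→φ3] = [54094, 62182, 59312, 82458]
r5 m[J→φ2] = [9, 5, 4, 7]
r5 m[J→φ5] = [78625, 73665, 54486, 51270]
r5 m[B→φ3] = [1, 1, 1, 1]
r5 m[E→φ0] = [1, 1, 1, 1]
r6 m[φ0→S] = [25, 19, 24, 26]
r6 m[φ0→E] = [12128020, 9681308, 11673504, 7920152]
r6 m[φ1→S] = [436, 718, 640, 506]
r6 m[φ1→H] = [351540, 388352, 373072, 539820]
r6 m[φ2→S] = [164, 192, 80, 106]
r6 m[φ2→J] = [1973350, 1846682, 1352948, 1285376]
r6 m[φ3→H] = [30, 24, 23, 24]
r6 m[φ3→B] = [1863286, 1719640, 1489486, 1385944]
r6 m[φ4→S] = [8, 7, 6, 1]
r6 m[φ5→J] = [9, 5, 4, 7]
r6 m[S→φ0] = [572032, 964992, 307200, 53636]
r6 m[S→φ1] = [32800, 25536, 11520, 2756]
r6 m[S→φ2] = [87200, 95494, 92160, 13156]
r6 m[S→φ4] = [1787600, 2619264, 1228800, 1394536]
r6 m[H→φ1] = [30, 24, 23, 24]
r6 m[H→φ3] = [351540, 388352, 373072, 539820]
r6 m[J→φ2] = [9, 5, 4, 7]
r6 m[J→φ5] = [1973350, 1846682, 1352948, 1285376]
r6 m[B→φ3] = [1, 1, 1, 1]
r6 m[E→φ0] = [1, 1, 1, 1]
r7 m[φ0→S] = [25, 19, 24, 26]
r7 m[φ0→E] = [12128020, 9681308, 11673504, 7920152]
r7 m[φ1→S] = [436, 718, 640, 506]
r7 m[φ1→H] = [351540, 388352, 373072, 539820]
r7 m[φ2→S] = [164, 192, 80, 106]
r7 m[φ2→J] = [1973350, 1846682, 1352948, 1285376]
r7 m[φ3→H] = [30, 24, 23, 24]
r7 m[φ3→B] = [11936308, 11080440, 9552660, 8833576]
r7 m[φ4→S] = [8, 7, 6, 1]
r7 m[φ5→J] = [9, 5, 4, 7]
r7 m[S→φ0] = [572032, 964992, 307200, 53636]
r7 m[S→φ1] = [32800, 25536, 11520, 2756]
r7 m[S→φ2] = [87200, 95494, 92160, 13156]
r7 m[S→φ4] = [1787600, 2619264, 1228800, 1394536]
r7 m[H→φ1] = [30, 24, 23, 24]
r7 m[H→φ3] = [351540, 388352, 373072, 539820]
r7 m[J→φ2] = [9, 5, 4, 7]
r7 m[J→φ5] = [1973350, 1846682, 1352948, 1285376]
r7 m[B→φ3] = [1, 1, 1, 1]
r7 m[E→φ0] = [1, 1, 1, 1]
r8 m[φ0→S] = [25, 19, 24, 26]
r8 m[φ0→E] = [12128020, 9681308, 11673504, 7920152]
r8 m[φ1→S] = [436, 718, 640, 506]
r8 m[φ1→H] = [351540, 388352, 373072, 539820]
r8 m[φ2→S] = [164, 192, 80, 106]
r8 m[φ2→J] = [1973350, 1846682, 1352948, 1285376]
r8 m[φ3→H] = [30, 24, 23, 24]
r8 m[φ3→B] = [11936308, 11080440, 9552660, 8833576]
r8 m[φ4→S] = [8, 7, 6, 1]
r8 m[φ5→J] = [9, 5, 4, 7]
r8 m[S→φ0] = [572032, 964992, 307200, 53636]
r8 m[S→φ1] = [32800, 25536, 11520, 2756]
r8 m[S→φ2] = [87200, 95494, 92160, 13156]
r8 m[S→φ4] = [1787600, 2619264, 1228800, 1394536]
r8 m[H→φ1] = [30, 24, 23, 24]
r8 m[H→φ3] = [351540, 388352, 373072, 539820]
r8 m[J→φ2] = [9, 5, 4, 7]
r8 m[J→φ5] = [1973350, 1846682, 1352948, 1285376]
r8 m[B→φ3] = [1, 1, 1, 1]
r8 m[E→φ0] = [1, 1, 1, 1]
fixed point reached at round 8
b[S] = ⊗ incoming = [14300800, 18334848, 7372800, 1394536]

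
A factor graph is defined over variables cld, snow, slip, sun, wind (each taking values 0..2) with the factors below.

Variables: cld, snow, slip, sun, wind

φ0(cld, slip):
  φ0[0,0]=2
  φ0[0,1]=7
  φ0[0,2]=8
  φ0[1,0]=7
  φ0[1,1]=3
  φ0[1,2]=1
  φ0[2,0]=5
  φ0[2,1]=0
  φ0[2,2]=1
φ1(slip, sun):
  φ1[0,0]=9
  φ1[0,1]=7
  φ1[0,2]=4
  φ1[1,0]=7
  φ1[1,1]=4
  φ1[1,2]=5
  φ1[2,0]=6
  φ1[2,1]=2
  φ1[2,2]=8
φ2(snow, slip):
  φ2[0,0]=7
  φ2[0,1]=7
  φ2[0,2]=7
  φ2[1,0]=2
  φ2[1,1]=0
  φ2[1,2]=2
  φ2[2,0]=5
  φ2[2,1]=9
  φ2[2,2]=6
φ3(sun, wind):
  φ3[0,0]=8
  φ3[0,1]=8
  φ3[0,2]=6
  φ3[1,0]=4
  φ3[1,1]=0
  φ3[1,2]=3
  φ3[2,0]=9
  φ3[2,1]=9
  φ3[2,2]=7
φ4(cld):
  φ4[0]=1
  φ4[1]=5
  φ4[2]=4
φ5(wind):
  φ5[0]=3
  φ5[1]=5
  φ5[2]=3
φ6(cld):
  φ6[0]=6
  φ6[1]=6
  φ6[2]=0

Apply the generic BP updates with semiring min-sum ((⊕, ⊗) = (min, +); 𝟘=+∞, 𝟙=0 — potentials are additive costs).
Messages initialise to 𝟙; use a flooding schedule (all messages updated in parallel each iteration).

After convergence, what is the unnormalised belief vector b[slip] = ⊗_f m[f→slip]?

init: all messages = 𝟙 over 3 values
r1 m[φ0→cld] = [2, 1, 0]
r1 m[φ0→slip] = [2, 0, 1]
r1 m[φ1→slip] = [4, 4, 2]
r1 m[φ1→sun] = [6, 2, 4]
r1 m[φ2→snow] = [7, 0, 5]
r1 m[φ2→slip] = [2, 0, 2]
r1 m[φ3→sun] = [6, 0, 7]
r1 m[φ3→wind] = [4, 0, 3]
r1 m[φ4→cld] = [1, 5, 4]
r1 m[φ5→wind] = [3, 5, 3]
r1 m[φ6→cld] = [6, 6, 0]
r1 m[cld→φ0] = [0, 0, 0]
r1 m[cld→φ4] = [0, 0, 0]
r1 m[cld→φ6] = [0, 0, 0]
r1 m[snow→φ2] = [0, 0, 0]
r1 m[slip→φ0] = [0, 0, 0]
r1 m[slip→φ1] = [0, 0, 0]
r1 m[slip→φ2] = [0, 0, 0]
r1 m[sun→φ1] = [0, 0, 0]
r1 m[sun→φ3] = [0, 0, 0]
r1 m[wind→φ3] = [0, 0, 0]
r1 m[wind→φ5] = [0, 0, 0]
r2 m[φ0→cld] = [2, 1, 0]
r2 m[φ0→slip] = [2, 0, 1]
r2 m[φ1→slip] = [4, 4, 2]
r2 m[φ1→sun] = [6, 2, 4]
r2 m[φ2→snow] = [7, 0, 5]
r2 m[φ2→slip] = [2, 0, 2]
r2 m[φ3→sun] = [6, 0, 7]
r2 m[φ3→wind] = [4, 0, 3]
r2 m[φ4→cld] = [1, 5, 4]
r2 m[φ5→wind] = [3, 5, 3]
r2 m[φ6→cld] = [6, 6, 0]
r2 m[cld→φ0] = [7, 11, 4]
r2 m[cld→φ4] = [8, 7, 0]
r2 m[cld→φ6] = [3, 6, 4]
r2 m[snow→φ2] = [0, 0, 0]
r2 m[slip→φ0] = [6, 4, 4]
r2 m[slip→φ1] = [4, 0, 3]
r2 m[slip→φ2] = [6, 4, 3]
r2 m[sun→φ1] = [6, 0, 7]
r2 m[sun→φ3] = [6, 2, 4]
r2 m[wind→φ3] = [3, 5, 3]
r2 m[wind→φ5] = [4, 0, 3]
r3 m[φ0→cld] = [8, 5, 4]
r3 m[φ0→slip] = [9, 4, 5]
r3 m[φ1→slip] = [7, 4, 2]
r3 m[φ1→sun] = [7, 4, 5]
r3 m[φ2→snow] = [10, 4, 9]
r3 m[φ2→slip] = [2, 0, 2]
r3 m[φ3→sun] = [9, 5, 10]
r3 m[φ3→wind] = [6, 2, 5]
r3 m[φ4→cld] = [1, 5, 4]
r3 m[φ5→wind] = [3, 5, 3]
r3 m[φ6→cld] = [6, 6, 0]
r3 m[cld→φ0] = [7, 11, 4]
r3 m[cld→φ4] = [8, 7, 0]
r3 m[cld→φ6] = [3, 6, 4]
r3 m[snow→φ2] = [0, 0, 0]
r3 m[slip→φ0] = [6, 4, 4]
r3 m[slip→φ1] = [4, 0, 3]
r3 m[slip→φ2] = [6, 4, 3]
r3 m[sun→φ1] = [6, 0, 7]
r3 m[sun→φ3] = [6, 2, 4]
r3 m[wind→φ3] = [3, 5, 3]
r3 m[wind→φ5] = [4, 0, 3]
r4 m[φ0→cld] = [8, 5, 4]
r4 m[φ0→slip] = [9, 4, 5]
r4 m[φ1→slip] = [7, 4, 2]
r4 m[φ1→sun] = [7, 4, 5]
r4 m[φ2→snow] = [10, 4, 9]
r4 m[φ2→slip] = [2, 0, 2]
r4 m[φ3→sun] = [9, 5, 10]
r4 m[φ3→wind] = [6, 2, 5]
r4 m[φ4→cld] = [1, 5, 4]
r4 m[φ5→wind] = [3, 5, 3]
r4 m[φ6→cld] = [6, 6, 0]
r4 m[cld→φ0] = [7, 11, 4]
r4 m[cld→φ4] = [14, 11, 4]
r4 m[cld→φ6] = [9, 10, 8]
r4 m[snow→φ2] = [0, 0, 0]
r4 m[slip→φ0] = [9, 4, 4]
r4 m[slip→φ1] = [11, 4, 7]
r4 m[slip→φ2] = [16, 8, 7]
r4 m[sun→φ1] = [9, 5, 10]
r4 m[sun→φ3] = [7, 4, 5]
r4 m[wind→φ3] = [3, 5, 3]
r4 m[wind→φ5] = [6, 2, 5]
r5 m[φ0→cld] = [11, 5, 4]
r5 m[φ0→slip] = [9, 4, 5]
r5 m[φ1→slip] = [12, 9, 7]
r5 m[φ1→sun] = [11, 8, 9]
r5 m[φ2→snow] = [14, 8, 13]
r5 m[φ2→slip] = [2, 0, 2]
r5 m[φ3→sun] = [9, 5, 10]
r5 m[φ3→wind] = [8, 4, 7]
r5 m[φ4→cld] = [1, 5, 4]
r5 m[φ5→wind] = [3, 5, 3]
r5 m[φ6→cld] = [6, 6, 0]
r5 m[cld→φ0] = [7, 11, 4]
r5 m[cld→φ4] = [14, 11, 4]
r5 m[cld→φ6] = [9, 10, 8]
r5 m[snow→φ2] = [0, 0, 0]
r5 m[slip→φ0] = [9, 4, 4]
r5 m[slip→φ1] = [11, 4, 7]
r5 m[slip→φ2] = [16, 8, 7]
r5 m[sun→φ1] = [9, 5, 10]
r5 m[sun→φ3] = [7, 4, 5]
r5 m[wind→φ3] = [3, 5, 3]
r5 m[wind→φ5] = [6, 2, 5]
r6 m[φ0→cld] = [11, 5, 4]
r6 m[φ0→slip] = [9, 4, 5]
r6 m[φ1→slip] = [12, 9, 7]
r6 m[φ1→sun] = [11, 8, 9]
r6 m[φ2→snow] = [14, 8, 13]
r6 m[φ2→slip] = [2, 0, 2]
r6 m[φ3→sun] = [9, 5, 10]
r6 m[φ3→wind] = [8, 4, 7]
r6 m[φ4→cld] = [1, 5, 4]
r6 m[φ5→wind] = [3, 5, 3]
r6 m[φ6→cld] = [6, 6, 0]
r6 m[cld→φ0] = [7, 11, 4]
r6 m[cld→φ4] = [17, 11, 4]
r6 m[cld→φ6] = [12, 10, 8]
r6 m[snow→φ2] = [0, 0, 0]
r6 m[slip→φ0] = [14, 9, 9]
r6 m[slip→φ1] = [11, 4, 7]
r6 m[slip→φ2] = [21, 13, 12]
r6 m[sun→φ1] = [9, 5, 10]
r6 m[sun→φ3] = [11, 8, 9]
r6 m[wind→φ3] = [3, 5, 3]
r6 m[wind→φ5] = [8, 4, 7]
r7 m[φ0→cld] = [16, 10, 9]
r7 m[φ0→slip] = [9, 4, 5]
r7 m[φ1→slip] = [12, 9, 7]
r7 m[φ1→sun] = [11, 8, 9]
r7 m[φ2→snow] = [19, 13, 18]
r7 m[φ2→slip] = [2, 0, 2]
r7 m[φ3→sun] = [9, 5, 10]
r7 m[φ3→wind] = [12, 8, 11]
r7 m[φ4→cld] = [1, 5, 4]
r7 m[φ5→wind] = [3, 5, 3]
r7 m[φ6→cld] = [6, 6, 0]
r7 m[cld→φ0] = [7, 11, 4]
r7 m[cld→φ4] = [17, 11, 4]
r7 m[cld→φ6] = [12, 10, 8]
r7 m[snow→φ2] = [0, 0, 0]
r7 m[slip→φ0] = [14, 9, 9]
r7 m[slip→φ1] = [11, 4, 7]
r7 m[slip→φ2] = [21, 13, 12]
r7 m[sun→φ1] = [9, 5, 10]
r7 m[sun→φ3] = [11, 8, 9]
r7 m[wind→φ3] = [3, 5, 3]
r7 m[wind→φ5] = [8, 4, 7]
r8 m[φ0→cld] = [16, 10, 9]
r8 m[φ0→slip] = [9, 4, 5]
r8 m[φ1→slip] = [12, 9, 7]
r8 m[φ1→sun] = [11, 8, 9]
r8 m[φ2→snow] = [19, 13, 18]
r8 m[φ2→slip] = [2, 0, 2]
r8 m[φ3→sun] = [9, 5, 10]
r8 m[φ3→wind] = [12, 8, 11]
r8 m[φ4→cld] = [1, 5, 4]
r8 m[φ5→wind] = [3, 5, 3]
r8 m[φ6→cld] = [6, 6, 0]
r8 m[cld→φ0] = [7, 11, 4]
r8 m[cld→φ4] = [22, 16, 9]
r8 m[cld→φ6] = [17, 15, 13]
r8 m[snow→φ2] = [0, 0, 0]
r8 m[slip→φ0] = [14, 9, 9]
r8 m[slip→φ1] = [11, 4, 7]
r8 m[slip→φ2] = [21, 13, 12]
r8 m[sun→φ1] = [9, 5, 10]
r8 m[sun→φ3] = [11, 8, 9]
r8 m[wind→φ3] = [3, 5, 3]
r8 m[wind→φ5] = [12, 8, 11]
r9 m[φ0→cld] = [16, 10, 9]
r9 m[φ0→slip] = [9, 4, 5]
r9 m[φ1→slip] = [12, 9, 7]
r9 m[φ1→sun] = [11, 8, 9]
r9 m[φ2→snow] = [19, 13, 18]
r9 m[φ2→slip] = [2, 0, 2]
r9 m[φ3→sun] = [9, 5, 10]
r9 m[φ3→wind] = [12, 8, 11]
r9 m[φ4→cld] = [1, 5, 4]
r9 m[φ5→wind] = [3, 5, 3]
r9 m[φ6→cld] = [6, 6, 0]
r9 m[cld→φ0] = [7, 11, 4]
r9 m[cld→φ4] = [22, 16, 9]
r9 m[cld→φ6] = [17, 15, 13]
r9 m[snow→φ2] = [0, 0, 0]
r9 m[slip→φ0] = [14, 9, 9]
r9 m[slip→φ1] = [11, 4, 7]
r9 m[slip→φ2] = [21, 13, 12]
r9 m[sun→φ1] = [9, 5, 10]
r9 m[sun→φ3] = [11, 8, 9]
r9 m[wind→φ3] = [3, 5, 3]
r9 m[wind→φ5] = [12, 8, 11]
fixed point reached at round 9
b[slip] = ⊗ incoming = [23, 13, 14]

b[slip] = [23, 13, 14]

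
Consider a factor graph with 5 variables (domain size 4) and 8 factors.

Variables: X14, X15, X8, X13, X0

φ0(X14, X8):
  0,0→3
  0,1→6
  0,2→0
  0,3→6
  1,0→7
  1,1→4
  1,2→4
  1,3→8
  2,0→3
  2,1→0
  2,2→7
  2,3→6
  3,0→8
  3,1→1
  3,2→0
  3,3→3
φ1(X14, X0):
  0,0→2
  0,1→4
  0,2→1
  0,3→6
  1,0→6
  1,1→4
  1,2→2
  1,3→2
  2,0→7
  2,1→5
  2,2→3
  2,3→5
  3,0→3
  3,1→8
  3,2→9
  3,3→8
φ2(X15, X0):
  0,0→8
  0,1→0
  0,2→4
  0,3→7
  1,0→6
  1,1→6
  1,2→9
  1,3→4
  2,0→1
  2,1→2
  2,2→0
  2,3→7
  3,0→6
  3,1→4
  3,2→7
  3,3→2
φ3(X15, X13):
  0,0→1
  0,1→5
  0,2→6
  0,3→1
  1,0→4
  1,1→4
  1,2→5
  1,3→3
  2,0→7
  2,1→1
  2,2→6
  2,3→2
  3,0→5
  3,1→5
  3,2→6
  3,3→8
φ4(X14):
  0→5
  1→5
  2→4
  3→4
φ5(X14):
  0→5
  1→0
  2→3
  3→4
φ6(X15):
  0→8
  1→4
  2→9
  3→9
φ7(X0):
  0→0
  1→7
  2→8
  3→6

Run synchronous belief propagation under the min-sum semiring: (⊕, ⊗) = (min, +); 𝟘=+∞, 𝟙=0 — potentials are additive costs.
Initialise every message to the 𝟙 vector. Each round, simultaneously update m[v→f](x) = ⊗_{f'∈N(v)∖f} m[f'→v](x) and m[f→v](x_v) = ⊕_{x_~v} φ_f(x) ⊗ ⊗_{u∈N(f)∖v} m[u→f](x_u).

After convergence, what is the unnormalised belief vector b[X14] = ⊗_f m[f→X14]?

b[X14] = [23, 26, 25, 22]

init: all messages = 𝟙 over 4 values
r1 m[φ0→X14] = [0, 4, 0, 0]
r1 m[φ0→X8] = [3, 0, 0, 3]
r1 m[φ1→X14] = [1, 2, 3, 3]
r1 m[φ1→X0] = [2, 4, 1, 2]
r1 m[φ2→X15] = [0, 4, 0, 2]
r1 m[φ2→X0] = [1, 0, 0, 2]
r1 m[φ3→X15] = [1, 3, 1, 5]
r1 m[φ3→X13] = [1, 1, 5, 1]
r1 m[φ4→X14] = [5, 5, 4, 4]
r1 m[φ5→X14] = [5, 0, 3, 4]
r1 m[φ6→X15] = [8, 4, 9, 9]
r1 m[φ7→X0] = [0, 7, 8, 6]
r1 m[X14→φ0] = [0, 0, 0, 0]
r1 m[X14→φ1] = [0, 0, 0, 0]
r1 m[X14→φ4] = [0, 0, 0, 0]
r1 m[X14→φ5] = [0, 0, 0, 0]
r1 m[X15→φ2] = [0, 0, 0, 0]
r1 m[X15→φ3] = [0, 0, 0, 0]
r1 m[X15→φ6] = [0, 0, 0, 0]
r1 m[X8→φ0] = [0, 0, 0, 0]
r1 m[X13→φ3] = [0, 0, 0, 0]
r1 m[X0→φ1] = [0, 0, 0, 0]
r1 m[X0→φ2] = [0, 0, 0, 0]
r1 m[X0→φ7] = [0, 0, 0, 0]
r2 m[φ0→X14] = [0, 4, 0, 0]
r2 m[φ0→X8] = [3, 0, 0, 3]
r2 m[φ1→X14] = [1, 2, 3, 3]
r2 m[φ1→X0] = [2, 4, 1, 2]
r2 m[φ2→X15] = [0, 4, 0, 2]
r2 m[φ2→X0] = [1, 0, 0, 2]
r2 m[φ3→X15] = [1, 3, 1, 5]
r2 m[φ3→X13] = [1, 1, 5, 1]
r2 m[φ4→X14] = [5, 5, 4, 4]
r2 m[φ5→X14] = [5, 0, 3, 4]
r2 m[φ6→X15] = [8, 4, 9, 9]
r2 m[φ7→X0] = [0, 7, 8, 6]
r2 m[X14→φ0] = [11, 7, 10, 11]
r2 m[X14→φ1] = [10, 9, 7, 8]
r2 m[X14→φ4] = [6, 6, 6, 7]
r2 m[X14→φ5] = [6, 11, 7, 7]
r2 m[X15→φ2] = [9, 7, 10, 14]
r2 m[X15→φ3] = [8, 8, 9, 11]
r2 m[X15→φ6] = [1, 7, 1, 7]
r2 m[X8→φ0] = [0, 0, 0, 0]
r2 m[X13→φ3] = [0, 0, 0, 0]
r2 m[X0→φ1] = [1, 7, 8, 8]
r2 m[X0→φ2] = [2, 11, 9, 8]
r2 m[X0→φ7] = [3, 4, 1, 4]
r3 m[φ0→X14] = [0, 4, 0, 0]
r3 m[φ0→X8] = [13, 10, 11, 14]
r3 m[φ1→X14] = [3, 7, 8, 4]
r3 m[φ1→X0] = [11, 12, 10, 11]
r3 m[φ2→X15] = [10, 8, 3, 8]
r3 m[φ2→X0] = [11, 9, 10, 11]
r3 m[φ3→X15] = [1, 3, 1, 5]
r3 m[φ3→X13] = [9, 10, 13, 9]
r3 m[φ4→X14] = [5, 5, 4, 4]
r3 m[φ5→X14] = [5, 0, 3, 4]
r3 m[φ6→X15] = [8, 4, 9, 9]
r3 m[φ7→X0] = [0, 7, 8, 6]
r3 m[X14→φ0] = [11, 7, 10, 11]
r3 m[X14→φ1] = [10, 9, 7, 8]
r3 m[X14→φ4] = [6, 6, 6, 7]
r3 m[X14→φ5] = [6, 11, 7, 7]
r3 m[X15→φ2] = [9, 7, 10, 14]
r3 m[X15→φ3] = [8, 8, 9, 11]
r3 m[X15→φ6] = [1, 7, 1, 7]
r3 m[X8→φ0] = [0, 0, 0, 0]
r3 m[X13→φ3] = [0, 0, 0, 0]
r3 m[X0→φ1] = [1, 7, 8, 8]
r3 m[X0→φ2] = [2, 11, 9, 8]
r3 m[X0→φ7] = [3, 4, 1, 4]
r4 m[φ0→X14] = [0, 4, 0, 0]
r4 m[φ0→X8] = [13, 10, 11, 14]
r4 m[φ1→X14] = [3, 7, 8, 4]
r4 m[φ1→X0] = [11, 12, 10, 11]
r4 m[φ2→X15] = [10, 8, 3, 8]
r4 m[φ2→X0] = [11, 9, 10, 11]
r4 m[φ3→X15] = [1, 3, 1, 5]
r4 m[φ3→X13] = [9, 10, 13, 9]
r4 m[φ4→X14] = [5, 5, 4, 4]
r4 m[φ5→X14] = [5, 0, 3, 4]
r4 m[φ6→X15] = [8, 4, 9, 9]
r4 m[φ7→X0] = [0, 7, 8, 6]
r4 m[X14→φ0] = [13, 12, 15, 12]
r4 m[X14→φ1] = [10, 9, 7, 8]
r4 m[X14→φ4] = [8, 11, 11, 8]
r4 m[X14→φ5] = [8, 16, 12, 8]
r4 m[X15→φ2] = [9, 7, 10, 14]
r4 m[X15→φ3] = [18, 12, 12, 17]
r4 m[X15→φ6] = [11, 11, 4, 13]
r4 m[X8→φ0] = [0, 0, 0, 0]
r4 m[X13→φ3] = [0, 0, 0, 0]
r4 m[X0→φ1] = [11, 16, 18, 17]
r4 m[X0→φ2] = [11, 19, 18, 17]
r4 m[X0→φ7] = [22, 21, 20, 22]
r5 m[φ0→X14] = [0, 4, 0, 0]
r5 m[φ0→X8] = [16, 13, 12, 15]
r5 m[φ1→X14] = [13, 17, 18, 14]
r5 m[φ1→X0] = [11, 12, 10, 11]
r5 m[φ2→X15] = [19, 17, 12, 17]
r5 m[φ2→X0] = [11, 9, 10, 11]
r5 m[φ3→X15] = [1, 3, 1, 5]
r5 m[φ3→X13] = [16, 13, 17, 14]
r5 m[φ4→X14] = [5, 5, 4, 4]
r5 m[φ5→X14] = [5, 0, 3, 4]
r5 m[φ6→X15] = [8, 4, 9, 9]
r5 m[φ7→X0] = [0, 7, 8, 6]
r5 m[X14→φ0] = [13, 12, 15, 12]
r5 m[X14→φ1] = [10, 9, 7, 8]
r5 m[X14→φ4] = [8, 11, 11, 8]
r5 m[X14→φ5] = [8, 16, 12, 8]
r5 m[X15→φ2] = [9, 7, 10, 14]
r5 m[X15→φ3] = [18, 12, 12, 17]
r5 m[X15→φ6] = [11, 11, 4, 13]
r5 m[X8→φ0] = [0, 0, 0, 0]
r5 m[X13→φ3] = [0, 0, 0, 0]
r5 m[X0→φ1] = [11, 16, 18, 17]
r5 m[X0→φ2] = [11, 19, 18, 17]
r5 m[X0→φ7] = [22, 21, 20, 22]
r6 m[φ0→X14] = [0, 4, 0, 0]
r6 m[φ0→X8] = [16, 13, 12, 15]
r6 m[φ1→X14] = [13, 17, 18, 14]
r6 m[φ1→X0] = [11, 12, 10, 11]
r6 m[φ2→X15] = [19, 17, 12, 17]
r6 m[φ2→X0] = [11, 9, 10, 11]
r6 m[φ3→X15] = [1, 3, 1, 5]
r6 m[φ3→X13] = [16, 13, 17, 14]
r6 m[φ4→X14] = [5, 5, 4, 4]
r6 m[φ5→X14] = [5, 0, 3, 4]
r6 m[φ6→X15] = [8, 4, 9, 9]
r6 m[φ7→X0] = [0, 7, 8, 6]
r6 m[X14→φ0] = [23, 22, 25, 22]
r6 m[X14→φ1] = [10, 9, 7, 8]
r6 m[X14→φ4] = [18, 21, 21, 18]
r6 m[X14→φ5] = [18, 26, 22, 18]
r6 m[X15→φ2] = [9, 7, 10, 14]
r6 m[X15→φ3] = [27, 21, 21, 26]
r6 m[X15→φ6] = [20, 20, 13, 22]
r6 m[X8→φ0] = [0, 0, 0, 0]
r6 m[X13→φ3] = [0, 0, 0, 0]
r6 m[X0→φ1] = [11, 16, 18, 17]
r6 m[X0→φ2] = [11, 19, 18, 17]
r6 m[X0→φ7] = [22, 21, 20, 22]
r7 m[φ0→X14] = [0, 4, 0, 0]
r7 m[φ0→X8] = [26, 23, 22, 25]
r7 m[φ1→X14] = [13, 17, 18, 14]
r7 m[φ1→X0] = [11, 12, 10, 11]
r7 m[φ2→X15] = [19, 17, 12, 17]
r7 m[φ2→X0] = [11, 9, 10, 11]
r7 m[φ3→X15] = [1, 3, 1, 5]
r7 m[φ3→X13] = [25, 22, 26, 23]
r7 m[φ4→X14] = [5, 5, 4, 4]
r7 m[φ5→X14] = [5, 0, 3, 4]
r7 m[φ6→X15] = [8, 4, 9, 9]
r7 m[φ7→X0] = [0, 7, 8, 6]
r7 m[X14→φ0] = [23, 22, 25, 22]
r7 m[X14→φ1] = [10, 9, 7, 8]
r7 m[X14→φ4] = [18, 21, 21, 18]
r7 m[X14→φ5] = [18, 26, 22, 18]
r7 m[X15→φ2] = [9, 7, 10, 14]
r7 m[X15→φ3] = [27, 21, 21, 26]
r7 m[X15→φ6] = [20, 20, 13, 22]
r7 m[X8→φ0] = [0, 0, 0, 0]
r7 m[X13→φ3] = [0, 0, 0, 0]
r7 m[X0→φ1] = [11, 16, 18, 17]
r7 m[X0→φ2] = [11, 19, 18, 17]
r7 m[X0→φ7] = [22, 21, 20, 22]
r8 m[φ0→X14] = [0, 4, 0, 0]
r8 m[φ0→X8] = [26, 23, 22, 25]
r8 m[φ1→X14] = [13, 17, 18, 14]
r8 m[φ1→X0] = [11, 12, 10, 11]
r8 m[φ2→X15] = [19, 17, 12, 17]
r8 m[φ2→X0] = [11, 9, 10, 11]
r8 m[φ3→X15] = [1, 3, 1, 5]
r8 m[φ3→X13] = [25, 22, 26, 23]
r8 m[φ4→X14] = [5, 5, 4, 4]
r8 m[φ5→X14] = [5, 0, 3, 4]
r8 m[φ6→X15] = [8, 4, 9, 9]
r8 m[φ7→X0] = [0, 7, 8, 6]
r8 m[X14→φ0] = [23, 22, 25, 22]
r8 m[X14→φ1] = [10, 9, 7, 8]
r8 m[X14→φ4] = [18, 21, 21, 18]
r8 m[X14→φ5] = [18, 26, 22, 18]
r8 m[X15→φ2] = [9, 7, 10, 14]
r8 m[X15→φ3] = [27, 21, 21, 26]
r8 m[X15→φ6] = [20, 20, 13, 22]
r8 m[X8→φ0] = [0, 0, 0, 0]
r8 m[X13→φ3] = [0, 0, 0, 0]
r8 m[X0→φ1] = [11, 16, 18, 17]
r8 m[X0→φ2] = [11, 19, 18, 17]
r8 m[X0→φ7] = [22, 21, 20, 22]
fixed point reached at round 8
b[X14] = ⊗ incoming = [23, 26, 25, 22]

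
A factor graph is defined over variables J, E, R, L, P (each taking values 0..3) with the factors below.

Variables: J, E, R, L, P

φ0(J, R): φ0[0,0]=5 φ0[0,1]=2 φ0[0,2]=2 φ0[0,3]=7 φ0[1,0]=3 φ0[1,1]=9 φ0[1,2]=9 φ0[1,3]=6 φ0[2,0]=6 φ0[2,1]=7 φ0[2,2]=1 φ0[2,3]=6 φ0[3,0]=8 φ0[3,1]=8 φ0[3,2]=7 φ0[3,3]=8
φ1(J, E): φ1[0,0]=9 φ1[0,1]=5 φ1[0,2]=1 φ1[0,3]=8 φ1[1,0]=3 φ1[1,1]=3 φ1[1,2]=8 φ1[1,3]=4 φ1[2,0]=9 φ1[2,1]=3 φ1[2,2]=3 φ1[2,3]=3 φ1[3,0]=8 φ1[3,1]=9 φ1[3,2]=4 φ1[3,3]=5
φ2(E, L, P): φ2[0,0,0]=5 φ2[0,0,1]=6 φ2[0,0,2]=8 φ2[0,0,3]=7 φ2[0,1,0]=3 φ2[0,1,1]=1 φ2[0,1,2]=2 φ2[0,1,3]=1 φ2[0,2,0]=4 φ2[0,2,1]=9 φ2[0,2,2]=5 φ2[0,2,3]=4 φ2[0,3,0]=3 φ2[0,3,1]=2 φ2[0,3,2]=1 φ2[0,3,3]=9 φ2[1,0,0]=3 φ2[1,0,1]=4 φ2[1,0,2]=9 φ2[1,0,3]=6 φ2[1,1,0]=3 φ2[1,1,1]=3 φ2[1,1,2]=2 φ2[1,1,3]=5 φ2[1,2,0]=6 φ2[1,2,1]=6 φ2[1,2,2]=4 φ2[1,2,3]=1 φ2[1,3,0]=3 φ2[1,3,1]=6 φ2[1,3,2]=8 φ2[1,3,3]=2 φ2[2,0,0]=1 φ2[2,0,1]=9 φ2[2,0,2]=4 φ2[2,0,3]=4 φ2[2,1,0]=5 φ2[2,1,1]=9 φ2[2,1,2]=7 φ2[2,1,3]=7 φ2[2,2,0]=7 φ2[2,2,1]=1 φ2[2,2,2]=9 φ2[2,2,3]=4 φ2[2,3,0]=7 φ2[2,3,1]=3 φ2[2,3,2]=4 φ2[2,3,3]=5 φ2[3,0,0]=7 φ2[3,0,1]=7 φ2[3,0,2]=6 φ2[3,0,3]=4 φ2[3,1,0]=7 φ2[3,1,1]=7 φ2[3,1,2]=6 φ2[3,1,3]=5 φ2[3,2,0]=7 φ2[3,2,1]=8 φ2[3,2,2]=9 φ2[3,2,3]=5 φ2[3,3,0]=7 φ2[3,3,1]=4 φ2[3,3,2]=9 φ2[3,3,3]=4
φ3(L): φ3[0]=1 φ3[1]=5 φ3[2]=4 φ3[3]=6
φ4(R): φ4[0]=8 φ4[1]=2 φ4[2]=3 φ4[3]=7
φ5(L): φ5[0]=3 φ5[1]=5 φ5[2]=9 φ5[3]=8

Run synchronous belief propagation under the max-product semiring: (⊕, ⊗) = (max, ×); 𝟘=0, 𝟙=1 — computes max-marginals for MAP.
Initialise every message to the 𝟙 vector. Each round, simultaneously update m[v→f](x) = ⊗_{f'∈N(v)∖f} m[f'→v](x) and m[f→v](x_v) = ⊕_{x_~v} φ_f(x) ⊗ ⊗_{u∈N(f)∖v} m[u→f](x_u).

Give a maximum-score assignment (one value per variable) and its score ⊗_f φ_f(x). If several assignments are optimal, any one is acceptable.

init: all messages = 𝟙 over 4 values
r1 m[φ0→J] = [7, 9, 7, 8]
r1 m[φ0→R] = [8, 9, 9, 8]
r1 m[φ1→J] = [9, 8, 9, 9]
r1 m[φ1→E] = [9, 9, 8, 8]
r1 m[φ2→E] = [9, 9, 9, 9]
r1 m[φ2→L] = [9, 9, 9, 9]
r1 m[φ2→P] = [7, 9, 9, 9]
r1 m[φ3→L] = [1, 5, 4, 6]
r1 m[φ4→R] = [8, 2, 3, 7]
r1 m[φ5→L] = [3, 5, 9, 8]
r1 m[J→φ0] = [1, 1, 1, 1]
r1 m[J→φ1] = [1, 1, 1, 1]
r1 m[E→φ1] = [1, 1, 1, 1]
r1 m[E→φ2] = [1, 1, 1, 1]
r1 m[R→φ0] = [1, 1, 1, 1]
r1 m[R→φ4] = [1, 1, 1, 1]
r1 m[L→φ2] = [1, 1, 1, 1]
r1 m[L→φ3] = [1, 1, 1, 1]
r1 m[L→φ5] = [1, 1, 1, 1]
r1 m[P→φ2] = [1, 1, 1, 1]
r2 m[φ0→J] = [7, 9, 7, 8]
r2 m[φ0→R] = [8, 9, 9, 8]
r2 m[φ1→J] = [9, 8, 9, 9]
r2 m[φ1→E] = [9, 9, 8, 8]
r2 m[φ2→E] = [9, 9, 9, 9]
r2 m[φ2→L] = [9, 9, 9, 9]
r2 m[φ2→P] = [7, 9, 9, 9]
r2 m[φ3→L] = [1, 5, 4, 6]
r2 m[φ4→R] = [8, 2, 3, 7]
r2 m[φ5→L] = [3, 5, 9, 8]
r2 m[J→φ0] = [9, 8, 9, 9]
r2 m[J→φ1] = [7, 9, 7, 8]
r2 m[E→φ1] = [9, 9, 9, 9]
r2 m[E→φ2] = [9, 9, 8, 8]
r2 m[R→φ0] = [8, 2, 3, 7]
r2 m[R→φ4] = [8, 9, 9, 8]
r2 m[L→φ2] = [3, 25, 36, 48]
r2 m[L→φ3] = [27, 45, 81, 72]
r2 m[L→φ5] = [9, 45, 36, 54]
r2 m[P→φ2] = [1, 1, 1, 1]
r3 m[φ0→J] = [49, 42, 48, 64]
r3 m[φ0→R] = [72, 72, 72, 72]
r3 m[φ1→J] = [81, 72, 81, 81]
r3 m[φ1→E] = [64, 72, 72, 56]
r3 m[φ2→E] = [432, 384, 336, 432]
r3 m[φ2→L] = [81, 72, 81, 81]
r3 m[φ2→P] = [2688, 2916, 3456, 3888]
r3 m[φ3→L] = [1, 5, 4, 6]
r3 m[φ4→R] = [8, 2, 3, 7]
r3 m[φ5→L] = [3, 5, 9, 8]
r3 m[J→φ0] = [9, 8, 9, 9]
r3 m[J→φ1] = [7, 9, 7, 8]
r3 m[E→φ1] = [9, 9, 9, 9]
r3 m[E→φ2] = [9, 9, 8, 8]
r3 m[R→φ0] = [8, 2, 3, 7]
r3 m[R→φ4] = [8, 9, 9, 8]
r3 m[L→φ2] = [3, 25, 36, 48]
r3 m[L→φ3] = [27, 45, 81, 72]
r3 m[L→φ5] = [9, 45, 36, 54]
r3 m[P→φ2] = [1, 1, 1, 1]
r4 m[φ0→J] = [49, 42, 48, 64]
r4 m[φ0→R] = [72, 72, 72, 72]
r4 m[φ1→J] = [81, 72, 81, 81]
r4 m[φ1→E] = [64, 72, 72, 56]
r4 m[φ2→E] = [432, 384, 336, 432]
r4 m[φ2→L] = [81, 72, 81, 81]
r4 m[φ2→P] = [2688, 2916, 3456, 3888]
r4 m[φ3→L] = [1, 5, 4, 6]
r4 m[φ4→R] = [8, 2, 3, 7]
r4 m[φ5→L] = [3, 5, 9, 8]
r4 m[J→φ0] = [81, 72, 81, 81]
r4 m[J→φ1] = [49, 42, 48, 64]
r4 m[E→φ1] = [432, 384, 336, 432]
r4 m[E→φ2] = [64, 72, 72, 56]
r4 m[R→φ0] = [8, 2, 3, 7]
r4 m[R→φ4] = [72, 72, 72, 72]
r4 m[L→φ2] = [3, 25, 36, 48]
r4 m[L→φ3] = [243, 360, 729, 648]
r4 m[L→φ5] = [81, 360, 324, 486]
r4 m[P→φ2] = [1, 1, 1, 1]
r5 m[φ0→J] = [49, 42, 48, 64]
r5 m[φ0→R] = [648, 648, 648, 648]
r5 m[φ1→J] = [3888, 2688, 3888, 3456]
r5 m[φ1→E] = [512, 576, 336, 392]
r5 m[φ2→E] = [432, 384, 336, 432]
r5 m[φ2→L] = [648, 648, 648, 576]
r5 m[φ2→P] = [24192, 20736, 27648, 27648]
r5 m[φ3→L] = [1, 5, 4, 6]
r5 m[φ4→R] = [8, 2, 3, 7]
r5 m[φ5→L] = [3, 5, 9, 8]
r5 m[J→φ0] = [81, 72, 81, 81]
r5 m[J→φ1] = [49, 42, 48, 64]
r5 m[E→φ1] = [432, 384, 336, 432]
r5 m[E→φ2] = [64, 72, 72, 56]
r5 m[R→φ0] = [8, 2, 3, 7]
r5 m[R→φ4] = [72, 72, 72, 72]
r5 m[L→φ2] = [3, 25, 36, 48]
r5 m[L→φ3] = [243, 360, 729, 648]
r5 m[L→φ5] = [81, 360, 324, 486]
r5 m[P→φ2] = [1, 1, 1, 1]
r6 m[φ0→J] = [49, 42, 48, 64]
r6 m[φ0→R] = [648, 648, 648, 648]
r6 m[φ1→J] = [3888, 2688, 3888, 3456]
r6 m[φ1→E] = [512, 576, 336, 392]
r6 m[φ2→E] = [432, 384, 336, 432]
r6 m[φ2→L] = [648, 648, 648, 576]
r6 m[φ2→P] = [24192, 20736, 27648, 27648]
r6 m[φ3→L] = [1, 5, 4, 6]
r6 m[φ4→R] = [8, 2, 3, 7]
r6 m[φ5→L] = [3, 5, 9, 8]
r6 m[J→φ0] = [3888, 2688, 3888, 3456]
r6 m[J→φ1] = [49, 42, 48, 64]
r6 m[E→φ1] = [432, 384, 336, 432]
r6 m[E→φ2] = [512, 576, 336, 392]
r6 m[R→φ0] = [8, 2, 3, 7]
r6 m[R→φ4] = [648, 648, 648, 648]
r6 m[L→φ2] = [3, 25, 36, 48]
r6 m[L→φ3] = [1944, 3240, 5832, 4608]
r6 m[L→φ5] = [648, 3240, 2592, 3456]
r6 m[P→φ2] = [1, 1, 1, 1]
r7 m[φ0→J] = [49, 42, 48, 64]
r7 m[φ0→R] = [27648, 27648, 24192, 27648]
r7 m[φ1→J] = [3888, 2688, 3888, 3456]
r7 m[φ1→E] = [512, 576, 336, 392]
r7 m[φ2→E] = [432, 384, 336, 432]
r7 m[φ2→L] = [5184, 3024, 4608, 4608]
r7 m[φ2→P] = [131712, 165888, 221184, 221184]
r7 m[φ3→L] = [1, 5, 4, 6]
r7 m[φ4→R] = [8, 2, 3, 7]
r7 m[φ5→L] = [3, 5, 9, 8]
r7 m[J→φ0] = [3888, 2688, 3888, 3456]
r7 m[J→φ1] = [49, 42, 48, 64]
r7 m[E→φ1] = [432, 384, 336, 432]
r7 m[E→φ2] = [512, 576, 336, 392]
r7 m[R→φ0] = [8, 2, 3, 7]
r7 m[R→φ4] = [648, 648, 648, 648]
r7 m[L→φ2] = [3, 25, 36, 48]
r7 m[L→φ3] = [1944, 3240, 5832, 4608]
r7 m[L→φ5] = [648, 3240, 2592, 3456]
r7 m[P→φ2] = [1, 1, 1, 1]
r8 m[φ0→J] = [49, 42, 48, 64]
r8 m[φ0→R] = [27648, 27648, 24192, 27648]
r8 m[φ1→J] = [3888, 2688, 3888, 3456]
r8 m[φ1→E] = [512, 576, 336, 392]
r8 m[φ2→E] = [432, 384, 336, 432]
r8 m[φ2→L] = [5184, 3024, 4608, 4608]
r8 m[φ2→P] = [131712, 165888, 221184, 221184]
r8 m[φ3→L] = [1, 5, 4, 6]
r8 m[φ4→R] = [8, 2, 3, 7]
r8 m[φ5→L] = [3, 5, 9, 8]
r8 m[J→φ0] = [3888, 2688, 3888, 3456]
r8 m[J→φ1] = [49, 42, 48, 64]
r8 m[E→φ1] = [432, 384, 336, 432]
r8 m[E→φ2] = [512, 576, 336, 392]
r8 m[R→φ0] = [8, 2, 3, 7]
r8 m[R→φ4] = [27648, 27648, 24192, 27648]
r8 m[L→φ2] = [3, 25, 36, 48]
r8 m[L→φ3] = [15552, 15120, 41472, 36864]
r8 m[L→φ5] = [5184, 15120, 18432, 27648]
r8 m[P→φ2] = [1, 1, 1, 1]
r9 m[φ0→J] = [49, 42, 48, 64]
r9 m[φ0→R] = [27648, 27648, 24192, 27648]
r9 m[φ1→J] = [3888, 2688, 3888, 3456]
r9 m[φ1→E] = [512, 576, 336, 392]
r9 m[φ2→E] = [432, 384, 336, 432]
r9 m[φ2→L] = [5184, 3024, 4608, 4608]
r9 m[φ2→P] = [131712, 165888, 221184, 221184]
r9 m[φ3→L] = [1, 5, 4, 6]
r9 m[φ4→R] = [8, 2, 3, 7]
r9 m[φ5→L] = [3, 5, 9, 8]
r9 m[J→φ0] = [3888, 2688, 3888, 3456]
r9 m[J→φ1] = [49, 42, 48, 64]
r9 m[E→φ1] = [432, 384, 336, 432]
r9 m[E→φ2] = [512, 576, 336, 392]
r9 m[R→φ0] = [8, 2, 3, 7]
r9 m[R→φ4] = [27648, 27648, 24192, 27648]
r9 m[L→φ2] = [3, 25, 36, 48]
r9 m[L→φ3] = [15552, 15120, 41472, 36864]
r9 m[L→φ5] = [5184, 15120, 18432, 27648]
r9 m[P→φ2] = [1, 1, 1, 1]
fixed point reached at round 9
traceback from J: (J=3, E=0, R=0, L=3, P=3), score=221184

assignment: (J=3, E=0, R=0, L=3, P=3); score = 221184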